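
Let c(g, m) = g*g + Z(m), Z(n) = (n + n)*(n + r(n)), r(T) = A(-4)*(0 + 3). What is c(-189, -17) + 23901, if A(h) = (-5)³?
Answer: 72950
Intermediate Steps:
A(h) = -125
r(T) = -375 (r(T) = -125*(0 + 3) = -125*3 = -375)
Z(n) = 2*n*(-375 + n) (Z(n) = (n + n)*(n - 375) = (2*n)*(-375 + n) = 2*n*(-375 + n))
c(g, m) = g² + 2*m*(-375 + m) (c(g, m) = g*g + 2*m*(-375 + m) = g² + 2*m*(-375 + m))
c(-189, -17) + 23901 = ((-189)² + 2*(-17)*(-375 - 17)) + 23901 = (35721 + 2*(-17)*(-392)) + 23901 = (35721 + 13328) + 23901 = 49049 + 23901 = 72950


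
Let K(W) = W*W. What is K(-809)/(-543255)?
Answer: -654481/543255 ≈ -1.2047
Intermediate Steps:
K(W) = W**2
K(-809)/(-543255) = (-809)**2/(-543255) = 654481*(-1/543255) = -654481/543255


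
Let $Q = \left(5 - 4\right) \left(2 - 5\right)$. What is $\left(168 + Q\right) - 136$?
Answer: $29$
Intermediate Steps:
$Q = -3$ ($Q = 1 \left(2 - 5\right) = 1 \left(-3\right) = -3$)
$\left(168 + Q\right) - 136 = \left(168 - 3\right) - 136 = 165 - 136 = 29$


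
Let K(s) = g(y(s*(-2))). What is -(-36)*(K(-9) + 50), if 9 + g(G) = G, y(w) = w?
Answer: 2124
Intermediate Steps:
g(G) = -9 + G
K(s) = -9 - 2*s (K(s) = -9 + s*(-2) = -9 - 2*s)
-(-36)*(K(-9) + 50) = -(-36)*((-9 - 2*(-9)) + 50) = -(-36)*((-9 + 18) + 50) = -(-36)*(9 + 50) = -(-36)*59 = -1*(-2124) = 2124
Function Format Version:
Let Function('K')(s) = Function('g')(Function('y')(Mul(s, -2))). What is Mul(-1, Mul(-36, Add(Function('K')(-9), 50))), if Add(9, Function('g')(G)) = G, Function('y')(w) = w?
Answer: 2124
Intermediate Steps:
Function('g')(G) = Add(-9, G)
Function('K')(s) = Add(-9, Mul(-2, s)) (Function('K')(s) = Add(-9, Mul(s, -2)) = Add(-9, Mul(-2, s)))
Mul(-1, Mul(-36, Add(Function('K')(-9), 50))) = Mul(-1, Mul(-36, Add(Add(-9, Mul(-2, -9)), 50))) = Mul(-1, Mul(-36, Add(Add(-9, 18), 50))) = Mul(-1, Mul(-36, Add(9, 50))) = Mul(-1, Mul(-36, 59)) = Mul(-1, -2124) = 2124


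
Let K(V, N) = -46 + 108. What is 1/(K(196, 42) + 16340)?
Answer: 1/16402 ≈ 6.0968e-5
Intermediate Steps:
K(V, N) = 62
1/(K(196, 42) + 16340) = 1/(62 + 16340) = 1/16402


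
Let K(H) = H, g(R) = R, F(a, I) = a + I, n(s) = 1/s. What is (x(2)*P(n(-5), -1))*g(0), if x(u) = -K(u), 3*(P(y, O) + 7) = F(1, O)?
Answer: 0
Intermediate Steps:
F(a, I) = I + a
P(y, O) = -20/3 + O/3 (P(y, O) = -7 + (O + 1)/3 = -7 + (1 + O)/3 = -7 + (1/3 + O/3) = -20/3 + O/3)
x(u) = -u
(x(2)*P(n(-5), -1))*g(0) = ((-1*2)*(-20/3 + (1/3)*(-1)))*0 = -2*(-20/3 - 1/3)*0 = -2*(-7)*0 = 14*0 = 0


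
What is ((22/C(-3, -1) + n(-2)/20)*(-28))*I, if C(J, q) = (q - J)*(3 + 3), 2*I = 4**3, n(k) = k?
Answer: -23296/15 ≈ -1553.1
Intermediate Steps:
I = 32 (I = (1/2)*4**3 = (1/2)*64 = 32)
C(J, q) = -6*J + 6*q (C(J, q) = (q - J)*6 = -6*J + 6*q)
((22/C(-3, -1) + n(-2)/20)*(-28))*I = ((22/(-6*(-3) + 6*(-1)) - 2/20)*(-28))*32 = ((22/(18 - 6) - 2*1/20)*(-28))*32 = ((22/12 - 1/10)*(-28))*32 = ((22*(1/12) - 1/10)*(-28))*32 = ((11/6 - 1/10)*(-28))*32 = ((26/15)*(-28))*32 = -728/15*32 = -23296/15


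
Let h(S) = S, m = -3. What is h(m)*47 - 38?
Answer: -179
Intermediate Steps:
h(m)*47 - 38 = -3*47 - 38 = -141 - 38 = -179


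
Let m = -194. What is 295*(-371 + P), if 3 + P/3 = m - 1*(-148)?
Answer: -152810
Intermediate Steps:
P = -147 (P = -9 + 3*(-194 - 1*(-148)) = -9 + 3*(-194 + 148) = -9 + 3*(-46) = -9 - 138 = -147)
295*(-371 + P) = 295*(-371 - 147) = 295*(-518) = -152810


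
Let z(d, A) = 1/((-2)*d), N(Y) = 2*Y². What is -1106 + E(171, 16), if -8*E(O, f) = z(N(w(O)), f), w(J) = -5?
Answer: -884799/800 ≈ -1106.0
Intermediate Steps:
z(d, A) = -1/(2*d)
E(O, f) = 1/800 (E(O, f) = -(-1)/(16*(2*(-5)²)) = -(-1)/(16*(2*25)) = -(-1)/(16*50) = -⅛*(-1/100) = 1/800)
-1106 + E(171, 16) = -1106 + 1/800 = -884799/800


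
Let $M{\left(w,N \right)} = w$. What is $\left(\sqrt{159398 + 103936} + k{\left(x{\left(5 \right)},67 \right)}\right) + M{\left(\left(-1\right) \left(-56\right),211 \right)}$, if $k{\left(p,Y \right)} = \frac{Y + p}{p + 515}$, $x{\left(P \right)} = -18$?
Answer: $\frac{3983}{71} + \sqrt{263334} \approx 569.26$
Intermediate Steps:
$k{\left(p,Y \right)} = \frac{Y + p}{515 + p}$
$\left(\sqrt{159398 + 103936} + k{\left(x{\left(5 \right)},67 \right)}\right) + M{\left(\left(-1\right) \left(-56\right),211 \right)} = \left(\sqrt{159398 + 103936} + \frac{67 - 18}{515 - 18}\right) - -56 = \left(\sqrt{263334} + \frac{1}{497} \cdot 49\right) + 56 = \left(\sqrt{263334} + \frac{7}{71}\right) + 56 = \left(\frac{7}{71} + \sqrt{263334}\right) + 56 = \frac{3983}{71} + \sqrt{263334}$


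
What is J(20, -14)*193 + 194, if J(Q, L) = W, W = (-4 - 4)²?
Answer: 12546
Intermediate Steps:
W = 64 (W = (-8)² = 64)
J(Q, L) = 64
J(20, -14)*193 + 194 = 64*193 + 194 = 12352 + 194 = 12546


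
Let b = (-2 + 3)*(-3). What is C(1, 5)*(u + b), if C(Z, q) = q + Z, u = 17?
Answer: 84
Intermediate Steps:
C(Z, q) = Z + q
b = -3 (b = 1*(-3) = -3)
C(1, 5)*(u + b) = (1 + 5)*(17 - 3) = 6*14 = 84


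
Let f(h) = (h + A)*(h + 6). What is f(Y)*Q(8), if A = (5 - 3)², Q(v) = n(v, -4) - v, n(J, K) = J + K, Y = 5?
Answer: -396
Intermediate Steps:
Q(v) = -4 (Q(v) = (v - 4) - v = (-4 + v) - v = -4)
A = 4 (A = 2² = 4)
f(h) = (4 + h)*(6 + h) (f(h) = (h + 4)*(h + 6) = (4 + h)*(6 + h))
f(Y)*Q(8) = (24 + 5² + 10*5)*(-4) = (24 + 25 + 50)*(-4) = 99*(-4) = -396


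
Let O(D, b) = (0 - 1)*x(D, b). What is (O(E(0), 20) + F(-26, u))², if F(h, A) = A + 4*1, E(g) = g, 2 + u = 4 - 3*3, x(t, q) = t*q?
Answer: 9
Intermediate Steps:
x(t, q) = q*t
u = -7 (u = -2 + (4 - 3*3) = -2 + (4 - 9) = -2 - 5 = -7)
O(D, b) = -D*b (O(D, b) = (0 - 1)*(b*D) = -D*b)
F(h, A) = 4 + A (F(h, A) = A + 4 = 4 + A)
(O(E(0), 20) + F(-26, u))² = (-1*0*20 + (4 - 7))² = (0 - 3)² = (-3)² = 9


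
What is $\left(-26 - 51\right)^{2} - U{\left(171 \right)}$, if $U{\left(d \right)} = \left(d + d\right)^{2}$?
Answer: $-111035$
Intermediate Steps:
$U{\left(d \right)} = 4 d^{2}$ ($U{\left(d \right)} = \left(2 d\right)^{2} = 4 d^{2}$)
$\left(-26 - 51\right)^{2} - U{\left(171 \right)} = \left(-26 - 51\right)^{2} - 4 \cdot 171^{2} = \left(-77\right)^{2} - 4 \cdot 29241 = 5929 - 116964 = -111035$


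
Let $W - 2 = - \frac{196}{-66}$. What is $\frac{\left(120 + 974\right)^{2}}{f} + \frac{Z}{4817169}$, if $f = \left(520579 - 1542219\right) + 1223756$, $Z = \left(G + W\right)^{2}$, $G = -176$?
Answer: $\frac{523743065231971}{88356643861563} \approx 5.9276$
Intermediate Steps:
$W = \frac{164}{33}$ ($W = 2 - \frac{196}{-66} = 2 - - \frac{98}{33} = 2 + \frac{98}{33} = \frac{164}{33} \approx 4.9697$)
$Z = \frac{31854736}{1089}$ ($Z = \left(-176 + \frac{164}{33}\right)^{2} = \left(- \frac{5644}{33}\right)^{2} = \frac{31854736}{1089} \approx 29251.0$)
$f = 202116$ ($f = -1021640 + 1223756 = 202116$)
$\frac{\left(120 + 974\right)^{2}}{f} + \frac{Z}{4817169} = \frac{\left(120 + 974\right)^{2}}{202116} + \frac{31854736}{1089 \cdot 4817169} = 1094^{2} \cdot \frac{1}{202116} + \frac{31854736}{1089} \cdot \frac{1}{4817169} = 1196836 \cdot \frac{1}{202116} + \frac{31854736}{5245897041} = \frac{299209}{50529} + \frac{31854736}{5245897041} = \frac{523743065231971}{88356643861563}$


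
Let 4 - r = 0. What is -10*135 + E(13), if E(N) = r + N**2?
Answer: -1177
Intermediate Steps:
r = 4 (r = 4 - 1*0 = 4 + 0 = 4)
E(N) = 4 + N**2
-10*135 + E(13) = -10*135 + (4 + 13**2) = -1350 + (4 + 169) = -1350 + 173 = -1177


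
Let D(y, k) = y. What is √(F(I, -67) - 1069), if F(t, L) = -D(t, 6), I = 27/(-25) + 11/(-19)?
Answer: I*√9632753/95 ≈ 32.67*I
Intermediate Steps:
I = -788/475 (I = 27*(-1/25) + 11*(-1/19) = -27/25 - 11/19 = -788/475 ≈ -1.6589)
F(t, L) = -t
√(F(I, -67) - 1069) = √(-1*(-788/475) - 1069) = √(788/475 - 1069) = √(-506987/475) = I*√9632753/95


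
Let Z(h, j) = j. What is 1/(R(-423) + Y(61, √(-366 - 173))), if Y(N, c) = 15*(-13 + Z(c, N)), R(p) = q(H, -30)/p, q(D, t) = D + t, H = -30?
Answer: 141/101540 ≈ 0.0013886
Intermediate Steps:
R(p) = -60/p (R(p) = (-30 - 30)/p = -60/p)
Y(N, c) = -195 + 15*N (Y(N, c) = 15*(-13 + N) = -195 + 15*N)
1/(R(-423) + Y(61, √(-366 - 173))) = 1/(-60/(-423) + (-195 + 15*61)) = 1/(-60*(-1/423) + (-195 + 915)) = 1/(20/141 + 720) = 1/(101540/141) = 141/101540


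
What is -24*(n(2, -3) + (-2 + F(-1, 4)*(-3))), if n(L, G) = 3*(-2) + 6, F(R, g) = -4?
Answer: -240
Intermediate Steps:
n(L, G) = 0 (n(L, G) = -6 + 6 = 0)
-24*(n(2, -3) + (-2 + F(-1, 4)*(-3))) = -24*(0 + (-2 - 4*(-3))) = -24*(0 + (-2 + 12)) = -24*(0 + 10) = -24*10 = -240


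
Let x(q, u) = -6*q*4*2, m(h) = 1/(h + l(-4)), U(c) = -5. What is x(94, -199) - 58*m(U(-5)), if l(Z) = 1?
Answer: -8995/2 ≈ -4497.5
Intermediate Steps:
m(h) = 1/(1 + h) (m(h) = 1/(h + 1) = 1/(1 + h))
x(q, u) = -48*q (x(q, u) = -24*q*2 = -48*q)
x(94, -199) - 58*m(U(-5)) = -48*94 - 58/(1 - 5) = -4512 - 58/(-4) = -4512 - 58*(-1)/4 = -4512 - 1*(-29/2) = -4512 + 29/2 = -8995/2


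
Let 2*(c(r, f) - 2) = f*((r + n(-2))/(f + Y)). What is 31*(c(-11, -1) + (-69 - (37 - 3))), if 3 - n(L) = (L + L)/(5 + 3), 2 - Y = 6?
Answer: -12617/4 ≈ -3154.3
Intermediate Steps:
Y = -4 (Y = 2 - 1*6 = 2 - 6 = -4)
n(L) = 3 - L/4 (n(L) = 3 - (L + L)/(5 + 3) = 3 - 2*L/8 = 3 - L/4)
c(r, f) = 2 + f*(7/2 + r)/(2*(-4 + f)) (c(r, f) = 2 + (f*((r + (3 - ¼*(-2)))/(f - 4)))/2 = 2 + (f*((r + (3 + ½))/(-4 + f)))/2 = 2 + (f*((r + 7/2)/(-4 + f)))/2 = 2 + (f*((7/2 + r)/(-4 + f)))/2 = 2 + (f*(7/2 + r)/(-4 + f))/2 = 2 + f*(7/2 + r)/(2*(-4 + f)))
31*(c(-11, -1) + (-69 - (37 - 3))) = 31*((-32 + 15*(-1) + 2*(-1)*(-11))/(4*(-4 - 1)) + (-69 - (37 - 3))) = 31*((¼)*(-32 - 15 + 22)/(-5) + (-69 - 1*34)) = 31*((¼)*(-⅕)*(-25) + (-69 - 34)) = 31*(5/4 - 103) = 31*(-407/4) = -12617/4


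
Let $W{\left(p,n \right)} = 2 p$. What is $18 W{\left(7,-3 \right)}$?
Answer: $252$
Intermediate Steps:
$18 W{\left(7,-3 \right)} = 18 \cdot 2 \cdot 7 = 18 \cdot 14 = 252$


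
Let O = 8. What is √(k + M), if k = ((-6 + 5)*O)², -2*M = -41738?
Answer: 11*√173 ≈ 144.68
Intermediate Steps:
M = 20869 (M = -½*(-41738) = 20869)
k = 64 (k = ((-6 + 5)*8)² = (-1*8)² = (-8)² = 64)
√(k + M) = √(64 + 20869) = √20933 = 11*√173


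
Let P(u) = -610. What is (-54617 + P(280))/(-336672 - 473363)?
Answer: 55227/810035 ≈ 0.068179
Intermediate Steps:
(-54617 + P(280))/(-336672 - 473363) = (-54617 - 610)/(-336672 - 473363) = -55227/(-810035) = -55227*(-1/810035) = 55227/810035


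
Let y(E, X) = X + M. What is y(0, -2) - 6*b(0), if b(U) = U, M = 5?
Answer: 3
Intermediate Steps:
y(E, X) = 5 + X (y(E, X) = X + 5 = 5 + X)
y(0, -2) - 6*b(0) = (5 - 2) - 6*0 = 3 + 0 = 3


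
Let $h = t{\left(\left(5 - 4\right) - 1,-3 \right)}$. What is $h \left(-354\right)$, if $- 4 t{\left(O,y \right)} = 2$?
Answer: $177$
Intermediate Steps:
$t{\left(O,y \right)} = - \frac{1}{2}$ ($t{\left(O,y \right)} = \left(- \frac{1}{4}\right) 2 = - \frac{1}{2}$)
$h = - \frac{1}{2} \approx -0.5$
$h \left(-354\right) = \left(- \frac{1}{2}\right) \left(-354\right) = 177$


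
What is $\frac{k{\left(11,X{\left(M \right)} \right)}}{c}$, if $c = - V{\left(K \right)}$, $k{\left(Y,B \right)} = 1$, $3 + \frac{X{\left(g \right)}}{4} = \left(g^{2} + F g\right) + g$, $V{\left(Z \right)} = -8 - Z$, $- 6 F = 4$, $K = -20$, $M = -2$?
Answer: $- \frac{1}{12} \approx -0.083333$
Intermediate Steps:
$F = - \frac{2}{3}$ ($F = \left(- \frac{1}{6}\right) 4 = - \frac{2}{3} \approx -0.66667$)
$X{\left(g \right)} = -12 + 4 g^{2} + \frac{4 g}{3}$ ($X{\left(g \right)} = -12 + 4 \left(\left(g^{2} - \frac{2 g}{3}\right) + g\right) = -12 + 4 \left(g^{2} + \frac{g}{3}\right) = -12 + \left(4 g^{2} + \frac{4 g}{3}\right) = -12 + 4 g^{2} + \frac{4 g}{3}$)
$c = -12$ ($c = - (-8 - -20) = - (-8 + 20) = \left(-1\right) 12 = -12$)
$\frac{k{\left(11,X{\left(M \right)} \right)}}{c} = 1 \frac{1}{-12} = 1 \left(- \frac{1}{12}\right) = - \frac{1}{12}$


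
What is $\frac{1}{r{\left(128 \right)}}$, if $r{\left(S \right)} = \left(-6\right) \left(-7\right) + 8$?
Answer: $\frac{1}{50} \approx 0.02$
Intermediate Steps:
$r{\left(S \right)} = 50$ ($r{\left(S \right)} = 42 + 8 = 50$)
$\frac{1}{r{\left(128 \right)}} = \frac{1}{50}$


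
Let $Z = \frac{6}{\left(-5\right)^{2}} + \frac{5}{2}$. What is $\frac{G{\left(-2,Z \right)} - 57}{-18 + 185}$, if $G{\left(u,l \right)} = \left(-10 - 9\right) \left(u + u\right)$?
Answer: $\frac{19}{167} \approx 0.11377$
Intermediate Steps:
$Z = \frac{137}{50}$ ($Z = \frac{6}{25} + 5 \cdot \frac{1}{2} = 6 \cdot \frac{1}{25} + \frac{5}{2} = \frac{6}{25} + \frac{5}{2} = \frac{137}{50} \approx 2.74$)
$G{\left(u,l \right)} = - 38 u$ ($G{\left(u,l \right)} = - 19 \cdot 2 u = - 38 u$)
$\frac{G{\left(-2,Z \right)} - 57}{-18 + 185} = \frac{\left(-38\right) \left(-2\right) - 57}{-18 + 185} = \frac{76 - 57}{167} = \frac{1}{167} \cdot 19 = \frac{19}{167}$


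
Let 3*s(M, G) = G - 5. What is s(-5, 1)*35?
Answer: -140/3 ≈ -46.667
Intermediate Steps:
s(M, G) = -5/3 + G/3 (s(M, G) = (G - 5)/3 = (-5 + G)/3 = -5/3 + G/3)
s(-5, 1)*35 = (-5/3 + (1/3)*1)*35 = (-5/3 + 1/3)*35 = -4/3*35 = -140/3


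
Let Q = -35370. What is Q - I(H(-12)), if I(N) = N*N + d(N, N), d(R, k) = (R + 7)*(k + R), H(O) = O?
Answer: -35634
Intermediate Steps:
d(R, k) = (7 + R)*(R + k)
I(N) = 3*N² + 14*N (I(N) = N*N + (N² + 7*N + 7*N + N*N) = N² + (N² + 7*N + 7*N + N²) = N² + (2*N² + 14*N) = 3*N² + 14*N)
Q - I(H(-12)) = -35370 - (-12)*(14 + 3*(-12)) = -35370 - (-12)*(14 - 36) = -35370 - (-12)*(-22) = -35370 - 1*264 = -35370 - 264 = -35634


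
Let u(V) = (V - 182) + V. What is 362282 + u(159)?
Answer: 362418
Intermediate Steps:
u(V) = -182 + 2*V (u(V) = (-182 + V) + V = -182 + 2*V)
362282 + u(159) = 362282 + (-182 + 2*159) = 362282 + (-182 + 318) = 362282 + 136 = 362418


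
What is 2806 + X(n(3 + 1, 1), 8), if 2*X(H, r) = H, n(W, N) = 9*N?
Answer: 5621/2 ≈ 2810.5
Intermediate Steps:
X(H, r) = H/2
2806 + X(n(3 + 1, 1), 8) = 2806 + (9*1)/2 = 2806 + (1/2)*9 = 2806 + 9/2 = 5621/2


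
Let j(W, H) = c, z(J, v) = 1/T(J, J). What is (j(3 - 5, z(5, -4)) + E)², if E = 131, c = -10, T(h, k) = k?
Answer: 14641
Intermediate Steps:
z(J, v) = 1/J
j(W, H) = -10
(j(3 - 5, z(5, -4)) + E)² = (-10 + 131)² = 121² = 14641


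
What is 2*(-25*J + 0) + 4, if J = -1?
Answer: 54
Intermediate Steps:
2*(-25*J + 0) + 4 = 2*(-25*(-1) + 0) + 4 = 2*(-5*(-5) + 0) + 4 = 2*(25 + 0) + 4 = 2*25 + 4 = 50 + 4 = 54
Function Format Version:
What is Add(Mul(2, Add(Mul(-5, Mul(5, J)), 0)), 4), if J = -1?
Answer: 54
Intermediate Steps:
Add(Mul(2, Add(Mul(-5, Mul(5, J)), 0)), 4) = Add(Mul(2, Add(Mul(-5, Mul(5, -1)), 0)), 4) = Add(Mul(2, Add(Mul(-5, -5), 0)), 4) = Add(Mul(2, Add(25, 0)), 4) = Add(Mul(2, 25), 4) = Add(50, 4) = 54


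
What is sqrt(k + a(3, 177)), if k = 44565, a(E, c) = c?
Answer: sqrt(44742) ≈ 211.52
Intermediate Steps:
sqrt(k + a(3, 177)) = sqrt(44565 + 177) = sqrt(44742)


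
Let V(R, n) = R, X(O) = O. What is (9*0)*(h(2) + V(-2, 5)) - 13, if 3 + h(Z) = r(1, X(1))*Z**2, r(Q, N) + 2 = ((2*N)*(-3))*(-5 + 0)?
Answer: -13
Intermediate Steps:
r(Q, N) = -2 + 30*N (r(Q, N) = -2 + ((2*N)*(-3))*(-5 + 0) = -2 - 6*N*(-5) = -2 + 30*N)
h(Z) = -3 + 28*Z**2 (h(Z) = -3 + (-2 + 30*1)*Z**2 = -3 + (-2 + 30)*Z**2 = -3 + 28*Z**2)
(9*0)*(h(2) + V(-2, 5)) - 13 = (9*0)*((-3 + 28*2**2) - 2) - 13 = 0*((-3 + 28*4) - 2) - 13 = 0*((-3 + 112) - 2) - 13 = 0*(109 - 2) - 13 = 0*107 - 13 = 0 - 13 = -13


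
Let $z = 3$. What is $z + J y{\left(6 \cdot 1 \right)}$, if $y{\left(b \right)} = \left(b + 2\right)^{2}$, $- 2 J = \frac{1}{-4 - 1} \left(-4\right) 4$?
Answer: $- \frac{497}{5} \approx -99.4$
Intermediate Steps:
$J = - \frac{8}{5}$ ($J = - \frac{\frac{1}{-4 - 1} \left(-4\right) 4}{2} = - \frac{\frac{1}{-5} \left(-4\right) 4}{2} = - \frac{\left(- \frac{1}{5}\right) \left(-4\right) 4}{2} = - \frac{\frac{4}{5} \cdot 4}{2} = \left(- \frac{1}{2}\right) \frac{16}{5} = - \frac{8}{5} \approx -1.6$)
$y{\left(b \right)} = \left(2 + b\right)^{2}$
$z + J y{\left(6 \cdot 1 \right)} = 3 - \frac{8 \left(2 + 6 \cdot 1\right)^{2}}{5} = 3 - \frac{8 \left(2 + 6\right)^{2}}{5} = 3 - \frac{8 \cdot 8^{2}}{5} = 3 - \frac{512}{5} = - \frac{497}{5}$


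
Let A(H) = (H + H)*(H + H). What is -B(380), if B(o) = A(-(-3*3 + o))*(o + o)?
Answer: -418428640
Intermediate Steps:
A(H) = 4*H² (A(H) = (2*H)*(2*H) = 4*H²)
B(o) = 8*o*(9 - o)² (B(o) = (4*(-(-3*3 + o))²)*(o + o) = (4*(-(-9 + o))²)*(2*o) = (4*(9 - o)²)*(2*o) = 8*o*(9 - o)²)
-B(380) = -8*380*(-9 + 380)² = -8*380*371² = -8*380*137641 = -1*418428640 = -418428640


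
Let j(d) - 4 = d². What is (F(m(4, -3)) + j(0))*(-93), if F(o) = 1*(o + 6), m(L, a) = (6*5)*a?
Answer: 7440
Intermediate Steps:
m(L, a) = 30*a
F(o) = 6 + o (F(o) = 1*(6 + o) = 6 + o)
j(d) = 4 + d²
(F(m(4, -3)) + j(0))*(-93) = ((6 + 30*(-3)) + (4 + 0²))*(-93) = ((6 - 90) + (4 + 0))*(-93) = (-84 + 4)*(-93) = -80*(-93) = 7440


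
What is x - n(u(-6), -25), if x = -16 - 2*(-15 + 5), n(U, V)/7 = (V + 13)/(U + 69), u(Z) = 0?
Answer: 120/23 ≈ 5.2174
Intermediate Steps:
n(U, V) = 7*(13 + V)/(69 + U) (n(U, V) = 7*((V + 13)/(U + 69)) = 7*((13 + V)/(69 + U)) = 7*(13 + V)/(69 + U))
x = 4 (x = -16 - 2*(-10) = -16 + 20 = 4)
x - n(u(-6), -25) = 4 - 7*(13 - 25)/(69 + 0) = 4 - 7*(-12)/69 = 4 - 1*(-28/23) = 4 + 28/23 = 120/23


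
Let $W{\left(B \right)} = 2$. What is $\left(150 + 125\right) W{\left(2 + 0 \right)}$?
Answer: $550$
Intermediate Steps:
$\left(150 + 125\right) W{\left(2 + 0 \right)} = \left(150 + 125\right) 2 = 275 \cdot 2 = 550$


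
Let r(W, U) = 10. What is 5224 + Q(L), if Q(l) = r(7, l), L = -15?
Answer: 5234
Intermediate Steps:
Q(l) = 10
5224 + Q(L) = 5224 + 10 = 5234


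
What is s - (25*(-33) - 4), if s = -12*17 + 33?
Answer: 658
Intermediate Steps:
s = -171 (s = -204 + 33 = -171)
s - (25*(-33) - 4) = -171 - (25*(-33) - 4) = -171 - (-825 - 4) = -171 - 1*(-829) = -171 + 829 = 658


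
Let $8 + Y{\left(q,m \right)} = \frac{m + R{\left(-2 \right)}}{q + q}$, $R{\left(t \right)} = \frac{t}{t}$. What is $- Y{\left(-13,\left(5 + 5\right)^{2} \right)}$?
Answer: $\frac{309}{26} \approx 11.885$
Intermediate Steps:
$R{\left(t \right)} = 1$
$Y{\left(q,m \right)} = -8 + \frac{1 + m}{2 q}$ ($Y{\left(q,m \right)} = -8 + \frac{m + 1}{q + q} = -8 + \frac{1 + m}{2 q}$)
$- Y{\left(-13,\left(5 + 5\right)^{2} \right)} = - \frac{1 + \left(5 + 5\right)^{2} - -208}{2 \left(-13\right)} = - \frac{\left(-1\right) \left(1 + 10^{2} + 208\right)}{2 \cdot 13} = - \frac{\left(-1\right) \left(1 + 100 + 208\right)}{2 \cdot 13} = - \frac{\left(-1\right) 309}{2 \cdot 13} = \left(-1\right) \left(- \frac{309}{26}\right) = \frac{309}{26}$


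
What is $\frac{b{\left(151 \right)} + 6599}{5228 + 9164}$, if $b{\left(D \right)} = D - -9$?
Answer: $\frac{6759}{14392} \approx 0.46964$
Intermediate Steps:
$b{\left(D \right)} = 9 + D$ ($b{\left(D \right)} = D + 9 = 9 + D$)
$\frac{b{\left(151 \right)} + 6599}{5228 + 9164} = \frac{\left(9 + 151\right) + 6599}{5228 + 9164} = \frac{160 + 6599}{14392} = 6759 \cdot \frac{1}{14392} = \frac{6759}{14392}$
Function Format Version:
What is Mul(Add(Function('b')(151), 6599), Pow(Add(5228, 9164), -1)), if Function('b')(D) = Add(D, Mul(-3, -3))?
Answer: Rational(6759, 14392) ≈ 0.46964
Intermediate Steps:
Function('b')(D) = Add(9, D) (Function('b')(D) = Add(D, 9) = Add(9, D))
Mul(Add(Function('b')(151), 6599), Pow(Add(5228, 9164), -1)) = Mul(Add(Add(9, 151), 6599), Pow(Add(5228, 9164), -1)) = Mul(Add(160, 6599), Pow(14392, -1)) = Mul(6759, Rational(1, 14392)) = Rational(6759, 14392)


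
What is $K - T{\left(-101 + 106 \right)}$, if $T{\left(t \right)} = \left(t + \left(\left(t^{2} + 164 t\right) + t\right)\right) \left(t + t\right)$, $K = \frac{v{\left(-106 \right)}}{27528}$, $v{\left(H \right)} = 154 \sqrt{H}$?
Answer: $-8550 + \frac{77 i \sqrt{106}}{13764} \approx -8550.0 + 0.057597 i$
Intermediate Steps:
$K = \frac{77 i \sqrt{106}}{13764}$ ($K = \frac{154 \sqrt{-106}}{27528} = 154 i \sqrt{106} \cdot \frac{1}{27528} = \frac{77 i \sqrt{106}}{13764} \approx 0.057597 i$)
$T{\left(t \right)} = 2 t \left(t^{2} + 166 t\right)$ ($T{\left(t \right)} = \left(t + \left(t^{2} + 165 t\right)\right) 2 t = \left(t^{2} + 166 t\right) 2 t = 2 t \left(t^{2} + 166 t\right)$)
$K - T{\left(-101 + 106 \right)} = \frac{77 i \sqrt{106}}{13764} - 2 \left(-101 + 106\right)^{2} \left(166 + \left(-101 + 106\right)\right) = \frac{77 i \sqrt{106}}{13764} - 2 \cdot 5^{2} \left(166 + 5\right) = \frac{77 i \sqrt{106}}{13764} - 2 \cdot 25 \cdot 171 = \frac{77 i \sqrt{106}}{13764} - 8550 = -8550 + \frac{77 i \sqrt{106}}{13764}$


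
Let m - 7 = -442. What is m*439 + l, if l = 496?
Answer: -190469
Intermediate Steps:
m = -435 (m = 7 - 442 = -435)
m*439 + l = -435*439 + 496 = -190965 + 496 = -190469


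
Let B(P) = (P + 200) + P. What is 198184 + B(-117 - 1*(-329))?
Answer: 198808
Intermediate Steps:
B(P) = 200 + 2*P (B(P) = (200 + P) + P = 200 + 2*P)
198184 + B(-117 - 1*(-329)) = 198184 + (200 + 2*(-117 - 1*(-329))) = 198184 + (200 + 2*(-117 + 329)) = 198184 + (200 + 2*212) = 198184 + (200 + 424) = 198184 + 624 = 198808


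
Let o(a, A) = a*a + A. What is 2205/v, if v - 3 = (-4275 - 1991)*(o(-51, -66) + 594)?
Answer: -245/2178479 ≈ -0.00011246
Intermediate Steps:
o(a, A) = A + a² (o(a, A) = a² + A = A + a²)
v = -19606311 (v = 3 + (-4275 - 1991)*((-66 + (-51)²) + 594) = 3 - 6266*((-66 + 2601) + 594) = 3 - 6266*(2535 + 594) = 3 - 6266*3129 = 3 - 19606314 = -19606311)
2205/v = 2205/(-19606311) = 2205*(-1/19606311) = -245/2178479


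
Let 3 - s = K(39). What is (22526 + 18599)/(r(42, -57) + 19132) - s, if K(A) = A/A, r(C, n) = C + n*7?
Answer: 143/751 ≈ 0.19041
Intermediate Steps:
r(C, n) = C + 7*n
K(A) = 1
s = 2 (s = 3 - 1*1 = 3 - 1 = 2)
(22526 + 18599)/(r(42, -57) + 19132) - s = (22526 + 18599)/((42 + 7*(-57)) + 19132) - 1*2 = 41125/((42 - 399) + 19132) - 2 = 41125/(-357 + 19132) - 2 = 41125/18775 - 2 = 41125*(1/18775) - 2 = 1645/751 - 2 = 143/751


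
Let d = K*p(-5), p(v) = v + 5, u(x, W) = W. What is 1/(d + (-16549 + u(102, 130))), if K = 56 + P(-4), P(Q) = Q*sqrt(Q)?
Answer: -1/16419 ≈ -6.0905e-5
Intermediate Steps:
P(Q) = Q**(3/2)
K = 56 - 8*I (K = 56 + (-4)**(3/2) = 56 - 8*I ≈ 56.0 - 8.0*I)
p(v) = 5 + v
d = 0 (d = (56 - 8*I)*(5 - 5) = (56 - 8*I)*0 = 0)
1/(d + (-16549 + u(102, 130))) = 1/(0 + (-16549 + 130)) = 1/(0 - 16419) = 1/(-16419) = -1/16419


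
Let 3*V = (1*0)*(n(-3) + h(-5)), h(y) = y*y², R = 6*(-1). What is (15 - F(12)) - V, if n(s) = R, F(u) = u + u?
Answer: -9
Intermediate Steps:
F(u) = 2*u
R = -6
n(s) = -6
h(y) = y³
V = 0 (V = ((1*0)*(-6 + (-5)³))/3 = (0*(-6 - 125))/3 = (0*(-131))/3 = (⅓)*0 = 0)
(15 - F(12)) - V = (15 - 2*12) - 1*0 = (15 - 1*24) + 0 = (15 - 24) + 0 = -9 + 0 = -9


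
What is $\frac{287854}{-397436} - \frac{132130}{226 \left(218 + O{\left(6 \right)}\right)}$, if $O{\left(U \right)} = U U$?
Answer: $- \frac{4314824356}{1425901009} \approx -3.026$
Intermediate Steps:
$O{\left(U \right)} = U^{2}$
$\frac{287854}{-397436} - \frac{132130}{226 \left(218 + O{\left(6 \right)}\right)} = \frac{287854}{-397436} - \frac{132130}{226 \left(218 + 6^{2}\right)} = 287854 \left(- \frac{1}{397436}\right) - \frac{132130}{226 \left(218 + 36\right)} = - \frac{143927}{198718} - \frac{132130}{226 \cdot 254} = - \frac{143927}{198718} - \frac{132130}{57404} = - \frac{143927}{198718} - \frac{66065}{28702} = - \frac{4314824356}{1425901009}$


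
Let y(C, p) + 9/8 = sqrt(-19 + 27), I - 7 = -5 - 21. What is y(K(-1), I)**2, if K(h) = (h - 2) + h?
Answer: 593/64 - 9*sqrt(2)/2 ≈ 2.9017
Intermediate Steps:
I = -19 (I = 7 + (-5 - 21) = 7 - 26 = -19)
K(h) = -2 + 2*h (K(h) = (-2 + h) + h = -2 + 2*h)
y(C, p) = -9/8 + 2*sqrt(2) (y(C, p) = -9/8 + sqrt(-19 + 27) = -9/8 + sqrt(8) = -9/8 + 2*sqrt(2))
y(K(-1), I)**2 = (-9/8 + 2*sqrt(2))**2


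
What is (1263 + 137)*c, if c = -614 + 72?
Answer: -758800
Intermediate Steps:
c = -542
(1263 + 137)*c = (1263 + 137)*(-542) = 1400*(-542) = -758800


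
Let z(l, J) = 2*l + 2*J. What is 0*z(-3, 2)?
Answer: 0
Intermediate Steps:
z(l, J) = 2*J + 2*l
0*z(-3, 2) = 0*(2*2 + 2*(-3)) = 0*(4 - 6) = 0*(-2) = 0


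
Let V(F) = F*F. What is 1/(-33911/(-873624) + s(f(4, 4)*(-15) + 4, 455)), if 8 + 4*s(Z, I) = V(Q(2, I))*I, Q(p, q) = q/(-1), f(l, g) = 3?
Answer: 873624/20573051764913 ≈ 4.2464e-8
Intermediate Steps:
Q(p, q) = -q (Q(p, q) = q*(-1) = -q)
V(F) = F**2
s(Z, I) = -2 + I**3/4 (s(Z, I) = -2 + ((-I)**2*I)/4 = -2 + (I**2*I)/4 = -2 + I**3/4)
1/(-33911/(-873624) + s(f(4, 4)*(-15) + 4, 455)) = 1/(-33911/(-873624) + (-2 + (1/4)*455**3)) = 1/(-33911*(-1/873624) + (-2 + (1/4)*94196375)) = 1/(33911/873624 + (-2 + 94196375/4)) = 1/(33911/873624 + 94196367/4) = 1/(20573051764913/873624) = 873624/20573051764913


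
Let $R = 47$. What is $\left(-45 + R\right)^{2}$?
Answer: $4$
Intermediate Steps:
$\left(-45 + R\right)^{2} = \left(-45 + 47\right)^{2} = 2^{2} = 4$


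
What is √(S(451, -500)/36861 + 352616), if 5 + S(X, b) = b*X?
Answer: √479102796377931/36861 ≈ 593.81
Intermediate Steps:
S(X, b) = -5 + X*b (S(X, b) = -5 + b*X = -5 + X*b)
√(S(451, -500)/36861 + 352616) = √((-5 + 451*(-500))/36861 + 352616) = √((-5 - 225500)*(1/36861) + 352616) = √(-225505*1/36861 + 352616) = √(-225505/36861 + 352616) = √(12997552871/36861) = √479102796377931/36861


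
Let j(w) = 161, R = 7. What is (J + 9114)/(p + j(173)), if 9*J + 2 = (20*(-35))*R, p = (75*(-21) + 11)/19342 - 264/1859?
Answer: 42017129492/788321931 ≈ 53.299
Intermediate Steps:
p = -364262/1634399 (p = (-1575 + 11)*(1/19342) - 264*1/1859 = -1564*1/19342 - 24/169 = -782/9671 - 24/169 = -364262/1634399 ≈ -0.22287)
J = -1634/3 (J = -2/9 + ((20*(-35))*7)/9 = -2/9 + (-700*7)/9 = -2/9 + (⅑)*(-4900) = -2/9 - 4900/9 = -1634/3 ≈ -544.67)
(J + 9114)/(p + j(173)) = (-1634/3 + 9114)/(-364262/1634399 + 161) = 25708/(3*(262773977/1634399)) = (25708/3)*(1634399/262773977) = 42017129492/788321931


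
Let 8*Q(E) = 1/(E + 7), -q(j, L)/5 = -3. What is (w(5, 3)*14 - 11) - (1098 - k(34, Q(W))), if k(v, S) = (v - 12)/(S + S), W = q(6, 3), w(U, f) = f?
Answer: 869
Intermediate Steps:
q(j, L) = 15 (q(j, L) = -5*(-3) = 15)
W = 15
Q(E) = 1/(8*(7 + E)) (Q(E) = 1/(8*(E + 7)) = 1/(8*(7 + E)))
k(v, S) = (-12 + v)/(2*S) (k(v, S) = (-12 + v)/((2*S)) = (-12 + v)*(1/(2*S)) = (-12 + v)/(2*S))
(w(5, 3)*14 - 11) - (1098 - k(34, Q(W))) = (3*14 - 11) - (1098 - (-12 + 34)/(2*(1/(8*(7 + 15))))) = (42 - 11) - (1098 - 22/(2*((1/8)/22))) = 31 - (1098 - 22/(2*((1/8)*(1/22)))) = 31 - (1098 - 22/(2*1/176)) = 31 - (1098 - 176*22/2) = 31 - (1098 - 1*1936) = 31 - (1098 - 1936) = 31 - 1*(-838) = 31 + 838 = 869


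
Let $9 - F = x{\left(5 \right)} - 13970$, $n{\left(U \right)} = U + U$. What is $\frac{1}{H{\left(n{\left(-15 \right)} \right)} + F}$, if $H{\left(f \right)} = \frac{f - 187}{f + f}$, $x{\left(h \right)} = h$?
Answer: $\frac{60}{838657} \approx 7.1543 \cdot 10^{-5}$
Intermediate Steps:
$n{\left(U \right)} = 2 U$
$H{\left(f \right)} = \frac{-187 + f}{2 f}$
$F = 13974$ ($F = 9 - \left(5 - 13970\right) = 9 - -13965 = 9 + 13965 = 13974$)
$\frac{1}{H{\left(n{\left(-15 \right)} \right)} + F} = \frac{1}{\frac{-187 + 2 \left(-15\right)}{2 \cdot 2 \left(-15\right)} + 13974} = \frac{1}{\frac{-187 - 30}{2 \left(-30\right)} + 13974} = \frac{1}{\frac{1}{2} \left(- \frac{1}{30}\right) \left(-217\right) + 13974} = \frac{1}{\frac{217}{60} + 13974} = \frac{1}{\frac{838657}{60}} = \frac{60}{838657}$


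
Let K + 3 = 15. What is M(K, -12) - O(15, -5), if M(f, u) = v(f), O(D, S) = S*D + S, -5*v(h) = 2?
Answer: 398/5 ≈ 79.600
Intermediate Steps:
v(h) = -⅖ (v(h) = -⅕*2 = -⅖)
O(D, S) = S + D*S (O(D, S) = D*S + S = S + D*S)
K = 12 (K = -3 + 15 = 12)
M(f, u) = -⅖
M(K, -12) - O(15, -5) = -⅖ - (-5)*(1 + 15) = -⅖ - (-5)*16 = -⅖ - 1*(-80) = -⅖ + 80 = 398/5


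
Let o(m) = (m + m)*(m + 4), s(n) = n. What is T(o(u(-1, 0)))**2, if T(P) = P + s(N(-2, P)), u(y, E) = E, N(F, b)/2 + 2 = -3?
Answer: 100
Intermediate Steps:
N(F, b) = -10 (N(F, b) = -4 + 2*(-3) = -4 - 6 = -10)
o(m) = 2*m*(4 + m) (o(m) = (2*m)*(4 + m) = 2*m*(4 + m))
T(P) = -10 + P (T(P) = P - 10 = -10 + P)
T(o(u(-1, 0)))**2 = (-10 + 2*0*(4 + 0))**2 = (-10 + 2*0*4)**2 = (-10 + 0)**2 = (-10)**2 = 100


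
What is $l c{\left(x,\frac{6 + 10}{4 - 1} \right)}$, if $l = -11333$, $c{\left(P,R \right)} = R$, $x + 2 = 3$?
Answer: $- \frac{181328}{3} \approx -60443.0$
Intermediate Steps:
$x = 1$ ($x = -2 + 3 = 1$)
$l c{\left(x,\frac{6 + 10}{4 - 1} \right)} = - 11333 \frac{6 + 10}{4 - 1} = - 11333 \cdot \frac{16}{3} = - 11333 \cdot 16 \cdot \frac{1}{3} = \left(-11333\right) \frac{16}{3} = - \frac{181328}{3}$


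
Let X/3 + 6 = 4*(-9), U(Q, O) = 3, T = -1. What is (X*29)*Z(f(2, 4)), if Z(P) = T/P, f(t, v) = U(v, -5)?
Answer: 1218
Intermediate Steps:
f(t, v) = 3
X = -126 (X = -18 + 3*(4*(-9)) = -18 + 3*(-36) = -18 - 108 = -126)
Z(P) = -1/P
(X*29)*Z(f(2, 4)) = (-126*29)*(-1/3) = -(-3654)/3 = -3654*(-⅓) = 1218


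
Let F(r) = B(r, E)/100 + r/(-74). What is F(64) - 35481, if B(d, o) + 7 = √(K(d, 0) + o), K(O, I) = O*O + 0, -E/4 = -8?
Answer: -131283159/3700 + √258/25 ≈ -35481.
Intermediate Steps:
E = 32 (E = -4*(-8) = 32)
K(O, I) = O² (K(O, I) = O² + 0 = O²)
B(d, o) = -7 + √(o + d²) (B(d, o) = -7 + √(d² + o) = -7 + √(o + d²))
F(r) = -7/100 - r/74 + √(32 + r²)/100 (F(r) = (-7 + √(32 + r²))/100 + r/(-74) = (-7 + √(32 + r²))*(1/100) + r*(-1/74) = (-7/100 + √(32 + r²)/100) - r/74 = -7/100 - r/74 + √(32 + r²)/100)
F(64) - 35481 = (-7/100 - 1/74*64 + √(32 + 64²)/100) - 35481 = (-7/100 - 32/37 + √(32 + 4096)/100) - 35481 = (-7/100 - 32/37 + √4128/100) - 35481 = (-7/100 - 32/37 + (4*√258)/100) - 35481 = (-7/100 - 32/37 + √258/25) - 35481 = (-3459/3700 + √258/25) - 35481 = -131283159/3700 + √258/25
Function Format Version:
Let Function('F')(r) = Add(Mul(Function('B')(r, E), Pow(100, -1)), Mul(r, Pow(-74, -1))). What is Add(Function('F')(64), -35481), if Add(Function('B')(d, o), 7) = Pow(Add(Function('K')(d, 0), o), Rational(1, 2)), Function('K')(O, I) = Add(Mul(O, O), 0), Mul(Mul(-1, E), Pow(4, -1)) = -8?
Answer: Add(Rational(-131283159, 3700), Mul(Rational(1, 25), Pow(258, Rational(1, 2)))) ≈ -35481.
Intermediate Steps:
E = 32 (E = Mul(-4, -8) = 32)
Function('K')(O, I) = Pow(O, 2) (Function('K')(O, I) = Add(Pow(O, 2), 0) = Pow(O, 2))
Function('B')(d, o) = Add(-7, Pow(Add(o, Pow(d, 2)), Rational(1, 2))) (Function('B')(d, o) = Add(-7, Pow(Add(Pow(d, 2), o), Rational(1, 2))) = Add(-7, Pow(Add(o, Pow(d, 2)), Rational(1, 2))))
Function('F')(r) = Add(Rational(-7, 100), Mul(Rational(-1, 74), r), Mul(Rational(1, 100), Pow(Add(32, Pow(r, 2)), Rational(1, 2)))) (Function('F')(r) = Add(Mul(Add(-7, Pow(Add(32, Pow(r, 2)), Rational(1, 2))), Pow(100, -1)), Mul(r, Pow(-74, -1))) = Add(Mul(Add(-7, Pow(Add(32, Pow(r, 2)), Rational(1, 2))), Rational(1, 100)), Mul(r, Rational(-1, 74))) = Add(Add(Rational(-7, 100), Mul(Rational(1, 100), Pow(Add(32, Pow(r, 2)), Rational(1, 2)))), Mul(Rational(-1, 74), r)) = Add(Rational(-7, 100), Mul(Rational(-1, 74), r), Mul(Rational(1, 100), Pow(Add(32, Pow(r, 2)), Rational(1, 2)))))
Add(Function('F')(64), -35481) = Add(Add(Rational(-7, 100), Mul(Rational(-1, 74), 64), Mul(Rational(1, 100), Pow(Add(32, Pow(64, 2)), Rational(1, 2)))), -35481) = Add(Add(Rational(-7, 100), Rational(-32, 37), Mul(Rational(1, 100), Pow(Add(32, 4096), Rational(1, 2)))), -35481) = Add(Add(Rational(-7, 100), Rational(-32, 37), Mul(Rational(1, 100), Pow(4128, Rational(1, 2)))), -35481) = Add(Add(Rational(-7, 100), Rational(-32, 37), Mul(Rational(1, 100), Mul(4, Pow(258, Rational(1, 2))))), -35481) = Add(Add(Rational(-7, 100), Rational(-32, 37), Mul(Rational(1, 25), Pow(258, Rational(1, 2)))), -35481) = Add(Add(Rational(-3459, 3700), Mul(Rational(1, 25), Pow(258, Rational(1, 2)))), -35481) = Add(Rational(-131283159, 3700), Mul(Rational(1, 25), Pow(258, Rational(1, 2))))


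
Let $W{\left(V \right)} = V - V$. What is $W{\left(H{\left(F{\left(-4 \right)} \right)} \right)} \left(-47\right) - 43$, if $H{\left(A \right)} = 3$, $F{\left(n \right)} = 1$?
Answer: $-43$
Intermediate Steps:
$W{\left(V \right)} = 0$
$W{\left(H{\left(F{\left(-4 \right)} \right)} \right)} \left(-47\right) - 43 = 0 \left(-47\right) - 43 = 0 - 43 = -43$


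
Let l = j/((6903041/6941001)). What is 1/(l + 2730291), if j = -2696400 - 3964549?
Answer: -6903041/27386342955018 ≈ -2.5206e-7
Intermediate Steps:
j = -6660949
l = -46233653669949/6903041 (l = -6660949/(6903041/6941001) = -6660949/(6903041*(1/6941001)) = -6660949/6903041/6941001 = -6660949*6941001/6903041 = -46233653669949/6903041 ≈ -6.6976e+6)
1/(l + 2730291) = 1/(-46233653669949/6903041 + 2730291) = 1/(-27386342955018/6903041) = -6903041/27386342955018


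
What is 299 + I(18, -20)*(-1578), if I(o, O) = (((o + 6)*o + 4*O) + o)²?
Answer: -216027901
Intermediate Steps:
I(o, O) = (o + 4*O + o*(6 + o))² (I(o, O) = (((6 + o)*o + 4*O) + o)² = ((o*(6 + o) + 4*O) + o)² = ((4*O + o*(6 + o)) + o)² = (o + 4*O + o*(6 + o))²)
299 + I(18, -20)*(-1578) = 299 + (18² + 4*(-20) + 7*18)²*(-1578) = 299 + (324 - 80 + 126)²*(-1578) = 299 + 370²*(-1578) = 299 + 136900*(-1578) = 299 - 216028200 = -216027901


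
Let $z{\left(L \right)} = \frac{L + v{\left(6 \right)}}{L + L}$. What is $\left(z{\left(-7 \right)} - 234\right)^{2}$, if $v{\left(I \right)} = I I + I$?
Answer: $\frac{223729}{4} \approx 55932.0$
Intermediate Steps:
$v{\left(I \right)} = I + I^{2}$ ($v{\left(I \right)} = I^{2} + I = I + I^{2}$)
$z{\left(L \right)} = \frac{42 + L}{2 L}$ ($z{\left(L \right)} = \frac{L + 6 \left(1 + 6\right)}{L + L} = \frac{L + 6 \cdot 7}{2 L} = \left(L + 42\right) \frac{1}{2 L} = \left(42 + L\right) \frac{1}{2 L} = \frac{42 + L}{2 L}$)
$\left(z{\left(-7 \right)} - 234\right)^{2} = \left(\frac{42 - 7}{2 \left(-7\right)} - 234\right)^{2} = \left(\frac{1}{2} \left(- \frac{1}{7}\right) 35 - 234\right)^{2} = \left(- \frac{5}{2} - 234\right)^{2} = \left(- \frac{473}{2}\right)^{2} = \frac{223729}{4}$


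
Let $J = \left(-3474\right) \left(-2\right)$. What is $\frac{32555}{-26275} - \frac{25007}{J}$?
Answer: $- \frac{176650213}{36511740} \approx -4.8382$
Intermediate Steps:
$J = 6948$
$\frac{32555}{-26275} - \frac{25007}{J} = \frac{32555}{-26275} - \frac{25007}{6948} = 32555 \left(- \frac{1}{26275}\right) - \frac{25007}{6948} = - \frac{6511}{5255} - \frac{25007}{6948} = - \frac{176650213}{36511740}$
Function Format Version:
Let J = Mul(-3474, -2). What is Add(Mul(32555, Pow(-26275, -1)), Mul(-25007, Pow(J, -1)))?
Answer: Rational(-176650213, 36511740) ≈ -4.8382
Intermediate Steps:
J = 6948
Add(Mul(32555, Pow(-26275, -1)), Mul(-25007, Pow(J, -1))) = Add(Mul(32555, Pow(-26275, -1)), Mul(-25007, Pow(6948, -1))) = Add(Mul(32555, Rational(-1, 26275)), Mul(-25007, Rational(1, 6948))) = Add(Rational(-6511, 5255), Rational(-25007, 6948)) = Rational(-176650213, 36511740)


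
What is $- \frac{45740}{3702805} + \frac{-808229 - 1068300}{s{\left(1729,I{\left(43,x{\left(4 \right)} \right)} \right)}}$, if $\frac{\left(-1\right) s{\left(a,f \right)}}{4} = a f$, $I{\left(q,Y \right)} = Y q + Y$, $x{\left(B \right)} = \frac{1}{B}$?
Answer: $\frac{1388988249521}{56338918636} \approx 24.654$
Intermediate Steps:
$I{\left(q,Y \right)} = Y + Y q$
$s{\left(a,f \right)} = - 4 a f$
$- \frac{45740}{3702805} + \frac{-808229 - 1068300}{s{\left(1729,I{\left(43,x{\left(4 \right)} \right)} \right)}} = - \frac{45740}{3702805} + \frac{-808229 - 1068300}{\left(-4\right) 1729 \frac{1 + 43}{4}} = \left(-45740\right) \frac{1}{3702805} + \frac{-808229 - 1068300}{\left(-4\right) 1729 \cdot \frac{1}{4} \cdot 44} = - \frac{9148}{740561} - \frac{1876529}{\left(-4\right) 1729 \cdot 11} = - \frac{9148}{740561} - \frac{1876529}{-76076} = - \frac{9148}{740561} - - \frac{1876529}{76076} = - \frac{9148}{740561} + \frac{1876529}{76076} = \frac{1388988249521}{56338918636}$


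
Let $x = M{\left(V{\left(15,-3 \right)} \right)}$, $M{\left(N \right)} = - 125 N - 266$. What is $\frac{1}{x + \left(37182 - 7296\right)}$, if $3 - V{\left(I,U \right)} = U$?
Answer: $\frac{1}{28870} \approx 3.4638 \cdot 10^{-5}$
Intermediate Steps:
$V{\left(I,U \right)} = 3 - U$
$M{\left(N \right)} = -266 - 125 N$
$x = -1016$ ($x = -266 - 125 \left(3 - -3\right) = -266 - 125 \left(3 + 3\right) = -266 - 750 = -1016$)
$\frac{1}{x + \left(37182 - 7296\right)} = \frac{1}{-1016 + \left(37182 - 7296\right)} = \frac{1}{-1016 + 29886} = \frac{1}{28870}$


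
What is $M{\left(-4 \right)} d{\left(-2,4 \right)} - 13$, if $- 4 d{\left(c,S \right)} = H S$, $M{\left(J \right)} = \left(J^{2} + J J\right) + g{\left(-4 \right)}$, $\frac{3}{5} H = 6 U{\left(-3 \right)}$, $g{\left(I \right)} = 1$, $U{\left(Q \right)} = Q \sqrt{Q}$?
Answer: $-13 + 990 i \sqrt{3} \approx -13.0 + 1714.7 i$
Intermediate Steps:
$U{\left(Q \right)} = Q^{\frac{3}{2}}$
$H = - 30 i \sqrt{3}$ ($H = \frac{5 \cdot 6 \left(-3\right)^{\frac{3}{2}}}{3} = \frac{5 \cdot 6 \left(- 3 i \sqrt{3}\right)}{3} = \frac{5 \left(- 18 i \sqrt{3}\right)}{3} = - 30 i \sqrt{3} \approx - 51.962 i$)
$M{\left(J \right)} = 1 + 2 J^{2}$ ($M{\left(J \right)} = \left(J^{2} + J J\right) + 1 = \left(J^{2} + J^{2}\right) + 1 = 2 J^{2} + 1 = 1 + 2 J^{2}$)
$d{\left(c,S \right)} = \frac{15 i S \sqrt{3}}{2}$ ($d{\left(c,S \right)} = - \frac{- 30 i \sqrt{3} S}{4} = - \frac{\left(-30\right) i S \sqrt{3}}{4} = \frac{15 i S \sqrt{3}}{2}$)
$M{\left(-4 \right)} d{\left(-2,4 \right)} - 13 = \left(1 + 2 \left(-4\right)^{2}\right) \frac{15}{2} i 4 \sqrt{3} - 13 = \left(1 + 2 \cdot 16\right) 30 i \sqrt{3} - 13 = \left(1 + 32\right) 30 i \sqrt{3} - 13 = 33 \cdot 30 i \sqrt{3} - 13 = 990 i \sqrt{3} - 13 = -13 + 990 i \sqrt{3}$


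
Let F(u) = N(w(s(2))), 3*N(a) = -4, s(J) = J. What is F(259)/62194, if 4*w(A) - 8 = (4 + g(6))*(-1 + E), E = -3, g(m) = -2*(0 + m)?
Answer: -2/93291 ≈ -2.1438e-5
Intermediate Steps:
g(m) = -2*m
w(A) = 10 (w(A) = 2 + ((4 - 2*6)*(-1 - 3))/4 = 2 + ((4 - 12)*(-4))/4 = 2 + (-8*(-4))/4 = 2 + (¼)*32 = 2 + 8 = 10)
N(a) = -4/3 (N(a) = (⅓)*(-4) = -4/3)
F(u) = -4/3
F(259)/62194 = -4/3/62194 = -4/3*1/62194 = -2/93291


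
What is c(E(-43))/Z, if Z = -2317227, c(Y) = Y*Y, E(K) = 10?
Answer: -100/2317227 ≈ -4.3155e-5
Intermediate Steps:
c(Y) = Y²
c(E(-43))/Z = 10²/(-2317227) = 100*(-1/2317227) = -100/2317227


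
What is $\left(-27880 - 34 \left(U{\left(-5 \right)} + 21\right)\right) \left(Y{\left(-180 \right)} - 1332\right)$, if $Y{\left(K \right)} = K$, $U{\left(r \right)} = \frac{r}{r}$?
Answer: $43285536$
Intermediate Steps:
$U{\left(r \right)} = 1$
$\left(-27880 - 34 \left(U{\left(-5 \right)} + 21\right)\right) \left(Y{\left(-180 \right)} - 1332\right) = \left(-27880 - 34 \left(1 + 21\right)\right) \left(-180 - 1332\right) = \left(-27880 - 748\right) \left(-1512\right) = \left(-28628\right) \left(-1512\right) = 43285536$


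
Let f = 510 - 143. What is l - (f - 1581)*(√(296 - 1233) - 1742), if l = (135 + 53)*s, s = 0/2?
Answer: -2114788 + 1214*I*√937 ≈ -2.1148e+6 + 37161.0*I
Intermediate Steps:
f = 367
s = 0 (s = 0*(½) = 0)
l = 0 (l = (135 + 53)*0 = 188*0 = 0)
l - (f - 1581)*(√(296 - 1233) - 1742) = 0 - (367 - 1581)*(√(296 - 1233) - 1742) = 0 - (-1214)*(√(-937) - 1742) = 0 - (-1214)*(I*√937 - 1742) = 0 - (-1214)*(-1742 + I*√937) = 0 - (2114788 - 1214*I*√937) = 0 + (-2114788 + 1214*I*√937) = -2114788 + 1214*I*√937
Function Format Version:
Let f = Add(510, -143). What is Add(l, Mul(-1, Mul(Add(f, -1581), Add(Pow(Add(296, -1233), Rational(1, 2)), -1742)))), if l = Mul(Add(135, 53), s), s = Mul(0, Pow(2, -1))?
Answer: Add(-2114788, Mul(1214, I, Pow(937, Rational(1, 2)))) ≈ Add(-2.1148e+6, Mul(37161., I))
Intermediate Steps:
f = 367
s = 0 (s = Mul(0, Rational(1, 2)) = 0)
l = 0 (l = Mul(Add(135, 53), 0) = Mul(188, 0) = 0)
Add(l, Mul(-1, Mul(Add(f, -1581), Add(Pow(Add(296, -1233), Rational(1, 2)), -1742)))) = Add(0, Mul(-1, Mul(Add(367, -1581), Add(Pow(Add(296, -1233), Rational(1, 2)), -1742)))) = Add(0, Mul(-1, Mul(-1214, Add(Pow(-937, Rational(1, 2)), -1742)))) = Add(0, Mul(-1, Mul(-1214, Add(Mul(I, Pow(937, Rational(1, 2))), -1742)))) = Add(0, Mul(-1, Mul(-1214, Add(-1742, Mul(I, Pow(937, Rational(1, 2))))))) = Add(0, Mul(-1, Add(2114788, Mul(-1214, I, Pow(937, Rational(1, 2)))))) = Add(0, Add(-2114788, Mul(1214, I, Pow(937, Rational(1, 2))))) = Add(-2114788, Mul(1214, I, Pow(937, Rational(1, 2))))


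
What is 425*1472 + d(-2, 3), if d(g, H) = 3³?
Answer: 625627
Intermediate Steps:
d(g, H) = 27
425*1472 + d(-2, 3) = 425*1472 + 27 = 625600 + 27 = 625627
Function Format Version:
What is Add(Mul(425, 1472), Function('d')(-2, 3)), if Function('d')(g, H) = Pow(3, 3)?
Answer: 625627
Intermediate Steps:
Function('d')(g, H) = 27
Add(Mul(425, 1472), Function('d')(-2, 3)) = Add(Mul(425, 1472), 27) = Add(625600, 27) = 625627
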